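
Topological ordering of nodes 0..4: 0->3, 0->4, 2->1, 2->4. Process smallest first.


Kahn's algorithm, process smallest node first
Order: [0, 2, 1, 3, 4]


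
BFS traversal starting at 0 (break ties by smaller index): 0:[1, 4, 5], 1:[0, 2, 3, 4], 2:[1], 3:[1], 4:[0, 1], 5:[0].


BFS queue: start with [0]
Visit order: [0, 1, 4, 5, 2, 3]


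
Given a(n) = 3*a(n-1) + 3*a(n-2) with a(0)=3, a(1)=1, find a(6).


Build bottom-up:
...a(4)=153, a(5)=576, a(6)=3*576+3*153=2187


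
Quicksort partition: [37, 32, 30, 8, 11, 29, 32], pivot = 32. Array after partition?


Elements <= 32 go left of pivot.
Result: [32, 30, 8, 11, 29, 32, 37], pivot at index 5


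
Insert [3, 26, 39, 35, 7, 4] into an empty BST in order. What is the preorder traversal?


Root = 3; build tree by BST insertion.
Preorder traversal: [3, 26, 7, 4, 39, 35]


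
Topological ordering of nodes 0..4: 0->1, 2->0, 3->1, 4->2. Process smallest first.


Kahn's algorithm, process smallest node first
Order: [3, 4, 2, 0, 1]


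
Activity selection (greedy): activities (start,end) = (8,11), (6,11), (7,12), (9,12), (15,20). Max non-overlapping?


Greedy: pick earliest-ending, then skip overlaps.
Selected (2 activities): [(8, 11), (15, 20)]


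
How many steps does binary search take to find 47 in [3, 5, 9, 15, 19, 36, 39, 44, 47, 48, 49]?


Search for 47:
[0,10] mid=5 arr[5]=36
[6,10] mid=8 arr[8]=47
Total: 2 comparisons


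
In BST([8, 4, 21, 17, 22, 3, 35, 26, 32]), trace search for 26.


BST root = 8
Search for 26: compare at each node
Path: [8, 21, 22, 35, 26]


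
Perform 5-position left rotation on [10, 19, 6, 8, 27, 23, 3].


Left rotate by 5: [23, 3, 10, 19, 6, 8, 27]


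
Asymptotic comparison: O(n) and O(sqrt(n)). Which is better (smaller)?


sublinear grows slower than linear
O(sqrt(n)) is asymptotically smaller; O(n) grows faster


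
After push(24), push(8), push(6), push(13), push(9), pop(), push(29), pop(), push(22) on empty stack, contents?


push(24) -> [24]
push(8) -> [24, 8]
push(6) -> [24, 8, 6]
push(13) -> [24, 8, 6, 13]
push(9) -> [24, 8, 6, 13, 9]
pop() returns 9 -> [24, 8, 6, 13]
push(29) -> [24, 8, 6, 13, 29]
pop() returns 29 -> [24, 8, 6, 13]
push(22) -> [24, 8, 6, 13, 22]
Final stack (bottom to top): [24, 8, 6, 13, 22]


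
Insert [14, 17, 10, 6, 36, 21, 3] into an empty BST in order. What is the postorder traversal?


Root = 14; build tree by BST insertion.
Postorder traversal: [3, 6, 10, 21, 36, 17, 14]


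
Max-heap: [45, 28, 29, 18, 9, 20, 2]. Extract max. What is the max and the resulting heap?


Max = 45
Replace root with last, heapify down
Resulting heap: [29, 28, 20, 18, 9, 2]


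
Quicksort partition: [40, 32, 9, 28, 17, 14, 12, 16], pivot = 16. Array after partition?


Elements <= 16 go left of pivot.
Result: [9, 14, 12, 16, 17, 32, 40, 28], pivot at index 3


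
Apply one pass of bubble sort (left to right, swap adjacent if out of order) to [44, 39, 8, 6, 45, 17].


After one pass: [39, 8, 6, 44, 17, 45]


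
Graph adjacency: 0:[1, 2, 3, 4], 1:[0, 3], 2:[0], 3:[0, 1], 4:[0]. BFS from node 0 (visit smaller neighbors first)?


BFS queue: start with [0]
Visit order: [0, 1, 2, 3, 4]


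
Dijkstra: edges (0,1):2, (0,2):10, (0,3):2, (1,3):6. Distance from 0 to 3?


Dijkstra from 0:
Distances: {0: 0, 1: 2, 2: 10, 3: 2}
Shortest distance to 3 = 2, path = [0, 3]


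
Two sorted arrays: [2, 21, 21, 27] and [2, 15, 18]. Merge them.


Compare heads, take smaller each step.
Merged: [2, 2, 15, 18, 21, 21, 27]


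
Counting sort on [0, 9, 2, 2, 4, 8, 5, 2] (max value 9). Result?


Count array: [1, 0, 3, 0, 1, 1, 0, 0, 1, 1]
Reconstruct: [0, 2, 2, 2, 4, 5, 8, 9]


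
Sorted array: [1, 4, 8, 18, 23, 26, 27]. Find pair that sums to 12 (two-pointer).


Two pointers: lo=0, hi=6
Found pair: (4, 8) summing to 12


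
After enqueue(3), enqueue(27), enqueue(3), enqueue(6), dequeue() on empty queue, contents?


enqueue(3) -> [3]
enqueue(27) -> [3, 27]
enqueue(3) -> [3, 27, 3]
enqueue(6) -> [3, 27, 3, 6]
dequeue() returns 3 -> [27, 3, 6]
Final queue (front to back): [27, 3, 6]


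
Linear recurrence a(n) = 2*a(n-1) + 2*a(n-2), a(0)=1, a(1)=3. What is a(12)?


Build bottom-up:
...a(10)=24960, a(11)=68192, a(12)=2*68192+2*24960=186304


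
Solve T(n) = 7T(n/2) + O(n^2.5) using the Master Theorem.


a=7, b=2, c=2.5. log_2(7)=2.807 > c=2.5. Case 1: O(n^log_b(a)) = O(n^2.807)
Complexity: O(n^2.807)


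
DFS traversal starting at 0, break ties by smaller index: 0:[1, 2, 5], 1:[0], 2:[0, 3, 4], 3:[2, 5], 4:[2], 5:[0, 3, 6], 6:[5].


DFS stack-based: start with [0]
Visit order: [0, 1, 2, 3, 5, 6, 4]


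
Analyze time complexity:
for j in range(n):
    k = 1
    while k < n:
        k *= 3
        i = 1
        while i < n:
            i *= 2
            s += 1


Per nesting level: O(n) * O(log n) * O(log n) = O(n (log n)^2)
Complexity: O(n (log n)^2)


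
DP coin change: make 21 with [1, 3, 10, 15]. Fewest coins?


dp[0]=0; dp[i]=1+min(dp[i-c] for c in coins)
...dp[16]=2, dp[17]=3, dp[18]=2, dp[19]=3, dp[20]=2, dp[21]=3
Minimum coins for 21 = 3


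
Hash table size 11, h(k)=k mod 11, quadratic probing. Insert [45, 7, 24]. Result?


Insertions: 45->slot 1; 7->slot 7; 24->slot 2
Table: [None, 45, 24, None, None, None, None, 7, None, None, None]


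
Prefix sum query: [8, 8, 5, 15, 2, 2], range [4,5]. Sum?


Prefix sums: [0, 8, 16, 21, 36, 38, 40]
Sum[4..5] = prefix[6] - prefix[4] = 40 - 36 = 4


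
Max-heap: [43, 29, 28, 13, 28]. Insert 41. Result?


Append 41: [43, 29, 28, 13, 28, 41]
Bubble up: swap idx 5(41) with idx 2(28)
Result: [43, 29, 41, 13, 28, 28]


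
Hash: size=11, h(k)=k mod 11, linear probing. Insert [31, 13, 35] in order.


Insertions: 31->slot 9; 13->slot 2; 35->slot 3
Table: [None, None, 13, 35, None, None, None, None, None, 31, None]


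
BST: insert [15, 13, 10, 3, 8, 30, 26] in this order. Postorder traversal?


Root = 15; build tree by BST insertion.
Postorder traversal: [8, 3, 10, 13, 26, 30, 15]


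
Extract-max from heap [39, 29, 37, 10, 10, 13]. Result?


Max = 39
Replace root with last, heapify down
Resulting heap: [37, 29, 13, 10, 10]


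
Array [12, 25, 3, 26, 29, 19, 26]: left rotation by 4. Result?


Left rotate by 4: [29, 19, 26, 12, 25, 3, 26]


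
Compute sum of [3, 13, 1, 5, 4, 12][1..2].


Prefix sums: [0, 3, 16, 17, 22, 26, 38]
Sum[1..2] = prefix[3] - prefix[1] = 17 - 3 = 14


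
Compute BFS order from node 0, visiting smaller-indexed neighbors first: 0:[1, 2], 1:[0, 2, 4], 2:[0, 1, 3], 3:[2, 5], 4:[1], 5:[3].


BFS queue: start with [0]
Visit order: [0, 1, 2, 4, 3, 5]


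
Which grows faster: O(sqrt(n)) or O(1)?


constant grows slower than sublinear
O(1) is asymptotically smaller; O(sqrt(n)) grows faster


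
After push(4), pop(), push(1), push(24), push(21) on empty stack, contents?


push(4) -> [4]
pop() returns 4 -> []
push(1) -> [1]
push(24) -> [1, 24]
push(21) -> [1, 24, 21]
Final stack (bottom to top): [1, 24, 21]


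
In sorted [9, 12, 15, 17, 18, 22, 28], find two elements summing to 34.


Two pointers: lo=0, hi=6
Found pair: (12, 22) summing to 34


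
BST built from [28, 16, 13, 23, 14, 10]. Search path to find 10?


BST root = 28
Search for 10: compare at each node
Path: [28, 16, 13, 10]


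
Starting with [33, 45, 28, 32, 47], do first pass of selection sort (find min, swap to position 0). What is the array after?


After one pass: [28, 45, 33, 32, 47]


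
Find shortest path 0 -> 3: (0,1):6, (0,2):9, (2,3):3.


Dijkstra from 0:
Distances: {0: 0, 1: 6, 2: 9, 3: 12}
Shortest distance to 3 = 12, path = [0, 2, 3]


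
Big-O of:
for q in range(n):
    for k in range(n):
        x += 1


Per nesting level: O(n) * O(n) = O(n^2)
Complexity: O(n^2)


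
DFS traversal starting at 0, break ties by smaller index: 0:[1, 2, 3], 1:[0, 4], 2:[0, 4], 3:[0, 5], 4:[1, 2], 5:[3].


DFS stack-based: start with [0]
Visit order: [0, 1, 4, 2, 3, 5]


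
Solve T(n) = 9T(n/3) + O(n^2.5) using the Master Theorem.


a=9, b=3, c=2.5. log_3(9)=2 < c=2.5. Case 3: O(n^c) = O(n^2.500)
Complexity: O(n^2.500)


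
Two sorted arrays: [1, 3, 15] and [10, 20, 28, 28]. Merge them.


Compare heads, take smaller each step.
Merged: [1, 3, 10, 15, 20, 28, 28]


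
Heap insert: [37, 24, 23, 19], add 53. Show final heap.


Append 53: [37, 24, 23, 19, 53]
Bubble up: swap idx 4(53) with idx 1(24); swap idx 1(53) with idx 0(37)
Result: [53, 37, 23, 19, 24]


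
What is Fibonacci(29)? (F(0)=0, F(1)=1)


F(n)=F(n-1)+F(n-2)
...F(27)=196418, F(28)=317811, F(29)=514229


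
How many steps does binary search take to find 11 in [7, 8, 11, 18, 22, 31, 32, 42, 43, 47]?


Search for 11:
[0,9] mid=4 arr[4]=22
[0,3] mid=1 arr[1]=8
[2,3] mid=2 arr[2]=11
Total: 3 comparisons


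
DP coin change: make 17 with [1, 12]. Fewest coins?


dp[0]=0; dp[i]=1+min(dp[i-c] for c in coins)
...dp[12]=1, dp[13]=2, dp[14]=3, dp[15]=4, dp[16]=5, dp[17]=6
Minimum coins for 17 = 6


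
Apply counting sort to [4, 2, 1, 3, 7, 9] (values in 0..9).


Count array: [0, 1, 1, 1, 1, 0, 0, 1, 0, 1]
Reconstruct: [1, 2, 3, 4, 7, 9]


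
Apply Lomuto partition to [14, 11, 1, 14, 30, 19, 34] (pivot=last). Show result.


Elements <= 34 go left of pivot.
Result: [14, 11, 1, 14, 30, 19, 34], pivot at index 6


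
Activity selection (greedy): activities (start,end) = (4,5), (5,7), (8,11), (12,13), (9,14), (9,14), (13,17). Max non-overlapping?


Greedy: pick earliest-ending, then skip overlaps.
Selected (5 activities): [(4, 5), (5, 7), (8, 11), (12, 13), (13, 17)]


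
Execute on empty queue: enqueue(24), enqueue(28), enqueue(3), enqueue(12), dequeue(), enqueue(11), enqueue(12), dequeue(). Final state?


enqueue(24) -> [24]
enqueue(28) -> [24, 28]
enqueue(3) -> [24, 28, 3]
enqueue(12) -> [24, 28, 3, 12]
dequeue() returns 24 -> [28, 3, 12]
enqueue(11) -> [28, 3, 12, 11]
enqueue(12) -> [28, 3, 12, 11, 12]
dequeue() returns 28 -> [3, 12, 11, 12]
Final queue (front to back): [3, 12, 11, 12]


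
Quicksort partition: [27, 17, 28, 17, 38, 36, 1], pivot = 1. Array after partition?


Elements <= 1 go left of pivot.
Result: [1, 17, 28, 17, 38, 36, 27], pivot at index 0


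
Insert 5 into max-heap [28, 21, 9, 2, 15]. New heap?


Append 5: [28, 21, 9, 2, 15, 5]
Bubble up: no swaps needed
Result: [28, 21, 9, 2, 15, 5]


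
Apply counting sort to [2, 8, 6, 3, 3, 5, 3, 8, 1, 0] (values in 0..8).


Count array: [1, 1, 1, 3, 0, 1, 1, 0, 2]
Reconstruct: [0, 1, 2, 3, 3, 3, 5, 6, 8, 8]


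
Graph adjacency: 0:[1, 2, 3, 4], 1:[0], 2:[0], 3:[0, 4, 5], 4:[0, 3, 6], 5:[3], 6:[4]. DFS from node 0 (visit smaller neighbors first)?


DFS stack-based: start with [0]
Visit order: [0, 1, 2, 3, 4, 6, 5]


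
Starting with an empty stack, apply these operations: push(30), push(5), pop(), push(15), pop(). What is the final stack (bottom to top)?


push(30) -> [30]
push(5) -> [30, 5]
pop() returns 5 -> [30]
push(15) -> [30, 15]
pop() returns 15 -> [30]
Final stack (bottom to top): [30]


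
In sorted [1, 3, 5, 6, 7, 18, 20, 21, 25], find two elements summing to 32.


Two pointers: lo=0, hi=8
Found pair: (7, 25) summing to 32


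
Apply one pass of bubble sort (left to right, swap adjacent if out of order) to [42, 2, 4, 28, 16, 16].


After one pass: [2, 4, 28, 16, 16, 42]


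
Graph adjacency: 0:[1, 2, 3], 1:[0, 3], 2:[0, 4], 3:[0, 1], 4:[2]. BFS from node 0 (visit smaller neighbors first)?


BFS queue: start with [0]
Visit order: [0, 1, 2, 3, 4]


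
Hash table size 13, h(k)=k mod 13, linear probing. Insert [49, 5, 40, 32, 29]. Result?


Insertions: 49->slot 10; 5->slot 5; 40->slot 1; 32->slot 6; 29->slot 3
Table: [None, 40, None, 29, None, 5, 32, None, None, None, 49, None, None]


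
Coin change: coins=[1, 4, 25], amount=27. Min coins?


dp[0]=0; dp[i]=1+min(dp[i-c] for c in coins)
...dp[22]=7, dp[23]=8, dp[24]=6, dp[25]=1, dp[26]=2, dp[27]=3
Minimum coins for 27 = 3


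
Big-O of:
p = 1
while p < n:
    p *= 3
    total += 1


Per nesting level: O(log n) = O(log n)
Complexity: O(log n)


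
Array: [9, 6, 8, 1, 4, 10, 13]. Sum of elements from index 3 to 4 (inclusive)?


Prefix sums: [0, 9, 15, 23, 24, 28, 38, 51]
Sum[3..4] = prefix[5] - prefix[3] = 28 - 23 = 5


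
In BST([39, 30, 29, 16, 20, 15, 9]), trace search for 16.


BST root = 39
Search for 16: compare at each node
Path: [39, 30, 29, 16]


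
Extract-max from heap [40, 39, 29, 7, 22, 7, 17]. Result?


Max = 40
Replace root with last, heapify down
Resulting heap: [39, 22, 29, 7, 17, 7]


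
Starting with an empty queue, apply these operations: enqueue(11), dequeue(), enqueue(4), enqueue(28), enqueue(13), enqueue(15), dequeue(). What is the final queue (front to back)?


enqueue(11) -> [11]
dequeue() returns 11 -> []
enqueue(4) -> [4]
enqueue(28) -> [4, 28]
enqueue(13) -> [4, 28, 13]
enqueue(15) -> [4, 28, 13, 15]
dequeue() returns 4 -> [28, 13, 15]
Final queue (front to back): [28, 13, 15]


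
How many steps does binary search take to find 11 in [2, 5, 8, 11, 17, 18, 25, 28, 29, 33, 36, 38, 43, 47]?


Search for 11:
[0,13] mid=6 arr[6]=25
[0,5] mid=2 arr[2]=8
[3,5] mid=4 arr[4]=17
[3,3] mid=3 arr[3]=11
Total: 4 comparisons


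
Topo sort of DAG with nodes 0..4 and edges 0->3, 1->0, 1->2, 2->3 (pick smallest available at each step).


Kahn's algorithm, process smallest node first
Order: [1, 0, 2, 3, 4]


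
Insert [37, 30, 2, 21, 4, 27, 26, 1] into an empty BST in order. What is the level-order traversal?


Root = 37; build tree by BST insertion.
Level-Order traversal: [37, 30, 2, 1, 21, 4, 27, 26]


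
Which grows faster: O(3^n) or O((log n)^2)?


polylogarithmic grows slower than exponential (base 3)
O((log n)^2) is asymptotically smaller; O(3^n) grows faster


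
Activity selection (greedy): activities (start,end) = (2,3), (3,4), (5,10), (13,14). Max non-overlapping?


Greedy: pick earliest-ending, then skip overlaps.
Selected (4 activities): [(2, 3), (3, 4), (5, 10), (13, 14)]


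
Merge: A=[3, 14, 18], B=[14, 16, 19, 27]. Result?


Compare heads, take smaller each step.
Merged: [3, 14, 14, 16, 18, 19, 27]


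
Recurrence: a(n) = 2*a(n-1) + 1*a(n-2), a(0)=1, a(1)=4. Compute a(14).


Build bottom-up:
...a(12)=61181, a(13)=147704, a(14)=2*147704+1*61181=356589


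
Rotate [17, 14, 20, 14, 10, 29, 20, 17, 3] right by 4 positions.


Right rotate by 4: [29, 20, 17, 3, 17, 14, 20, 14, 10]


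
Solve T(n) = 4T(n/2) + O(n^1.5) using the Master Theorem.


a=4, b=2, c=1.5. log_2(4)=2 > c=1.5. Case 1: O(n^log_b(a)) = O(n^2)
Complexity: O(n^2)


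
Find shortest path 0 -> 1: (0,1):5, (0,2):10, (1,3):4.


Dijkstra from 0:
Distances: {0: 0, 1: 5, 2: 10, 3: 9}
Shortest distance to 1 = 5, path = [0, 1]


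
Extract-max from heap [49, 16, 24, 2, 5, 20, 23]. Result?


Max = 49
Replace root with last, heapify down
Resulting heap: [24, 16, 23, 2, 5, 20]


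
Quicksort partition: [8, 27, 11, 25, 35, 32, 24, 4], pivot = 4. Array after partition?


Elements <= 4 go left of pivot.
Result: [4, 27, 11, 25, 35, 32, 24, 8], pivot at index 0


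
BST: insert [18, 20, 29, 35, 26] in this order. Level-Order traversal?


Root = 18; build tree by BST insertion.
Level-Order traversal: [18, 20, 29, 26, 35]


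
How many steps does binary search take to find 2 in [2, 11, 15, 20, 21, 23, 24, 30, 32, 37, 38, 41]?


Search for 2:
[0,11] mid=5 arr[5]=23
[0,4] mid=2 arr[2]=15
[0,1] mid=0 arr[0]=2
Total: 3 comparisons


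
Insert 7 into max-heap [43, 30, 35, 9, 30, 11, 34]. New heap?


Append 7: [43, 30, 35, 9, 30, 11, 34, 7]
Bubble up: no swaps needed
Result: [43, 30, 35, 9, 30, 11, 34, 7]


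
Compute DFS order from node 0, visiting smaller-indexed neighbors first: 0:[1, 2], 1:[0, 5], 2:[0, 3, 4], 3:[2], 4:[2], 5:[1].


DFS stack-based: start with [0]
Visit order: [0, 1, 5, 2, 3, 4]


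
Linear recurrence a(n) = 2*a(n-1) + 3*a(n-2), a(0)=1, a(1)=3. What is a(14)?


Build bottom-up:
...a(12)=531441, a(13)=1594323, a(14)=2*1594323+3*531441=4782969


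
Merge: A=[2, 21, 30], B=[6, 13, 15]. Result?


Compare heads, take smaller each step.
Merged: [2, 6, 13, 15, 21, 30]


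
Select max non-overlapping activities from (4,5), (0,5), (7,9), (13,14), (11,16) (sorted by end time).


Greedy: pick earliest-ending, then skip overlaps.
Selected (3 activities): [(4, 5), (7, 9), (13, 14)]


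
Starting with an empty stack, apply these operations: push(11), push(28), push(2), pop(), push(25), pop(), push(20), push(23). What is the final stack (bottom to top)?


push(11) -> [11]
push(28) -> [11, 28]
push(2) -> [11, 28, 2]
pop() returns 2 -> [11, 28]
push(25) -> [11, 28, 25]
pop() returns 25 -> [11, 28]
push(20) -> [11, 28, 20]
push(23) -> [11, 28, 20, 23]
Final stack (bottom to top): [11, 28, 20, 23]


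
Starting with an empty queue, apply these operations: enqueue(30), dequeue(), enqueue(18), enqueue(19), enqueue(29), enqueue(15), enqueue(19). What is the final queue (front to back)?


enqueue(30) -> [30]
dequeue() returns 30 -> []
enqueue(18) -> [18]
enqueue(19) -> [18, 19]
enqueue(29) -> [18, 19, 29]
enqueue(15) -> [18, 19, 29, 15]
enqueue(19) -> [18, 19, 29, 15, 19]
Final queue (front to back): [18, 19, 29, 15, 19]


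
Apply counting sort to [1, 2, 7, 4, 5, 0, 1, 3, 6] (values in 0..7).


Count array: [1, 2, 1, 1, 1, 1, 1, 1]
Reconstruct: [0, 1, 1, 2, 3, 4, 5, 6, 7]


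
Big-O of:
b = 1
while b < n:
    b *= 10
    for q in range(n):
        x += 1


Per nesting level: O(log n) * O(n) = O(n log n)
Complexity: O(n log n)


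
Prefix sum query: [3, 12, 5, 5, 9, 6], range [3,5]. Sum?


Prefix sums: [0, 3, 15, 20, 25, 34, 40]
Sum[3..5] = prefix[6] - prefix[3] = 40 - 20 = 20


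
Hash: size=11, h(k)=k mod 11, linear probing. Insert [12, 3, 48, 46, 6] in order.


Insertions: 12->slot 1; 3->slot 3; 48->slot 4; 46->slot 2; 6->slot 6
Table: [None, 12, 46, 3, 48, None, 6, None, None, None, None]


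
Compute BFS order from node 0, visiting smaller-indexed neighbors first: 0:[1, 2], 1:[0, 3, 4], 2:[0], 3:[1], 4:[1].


BFS queue: start with [0]
Visit order: [0, 1, 2, 3, 4]


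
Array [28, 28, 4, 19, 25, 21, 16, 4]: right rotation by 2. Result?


Right rotate by 2: [16, 4, 28, 28, 4, 19, 25, 21]


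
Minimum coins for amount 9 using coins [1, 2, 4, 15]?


dp[0]=0; dp[i]=1+min(dp[i-c] for c in coins)
...dp[4]=1, dp[5]=2, dp[6]=2, dp[7]=3, dp[8]=2, dp[9]=3
Minimum coins for 9 = 3


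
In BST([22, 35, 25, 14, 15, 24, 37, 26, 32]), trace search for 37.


BST root = 22
Search for 37: compare at each node
Path: [22, 35, 37]


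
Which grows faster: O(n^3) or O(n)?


linear grows slower than cubic
O(n) is asymptotically smaller; O(n^3) grows faster


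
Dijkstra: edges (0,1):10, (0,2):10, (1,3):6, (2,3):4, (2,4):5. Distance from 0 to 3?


Dijkstra from 0:
Distances: {0: 0, 1: 10, 2: 10, 3: 14, 4: 15}
Shortest distance to 3 = 14, path = [0, 2, 3]


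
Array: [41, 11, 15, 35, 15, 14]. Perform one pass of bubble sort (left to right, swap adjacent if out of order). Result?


After one pass: [11, 15, 35, 15, 14, 41]


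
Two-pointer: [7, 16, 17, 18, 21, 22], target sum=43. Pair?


Two pointers: lo=0, hi=5
Found pair: (21, 22) summing to 43


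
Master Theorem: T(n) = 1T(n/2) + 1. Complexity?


a=1, b=2, c=0. log_2(1)=0 = c=0. Case 2: O(n^c log n) = O(log n)
Complexity: O(log n)


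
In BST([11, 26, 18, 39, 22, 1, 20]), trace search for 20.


BST root = 11
Search for 20: compare at each node
Path: [11, 26, 18, 22, 20]


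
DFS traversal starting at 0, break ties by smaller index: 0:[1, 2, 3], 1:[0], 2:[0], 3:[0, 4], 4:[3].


DFS stack-based: start with [0]
Visit order: [0, 1, 2, 3, 4]


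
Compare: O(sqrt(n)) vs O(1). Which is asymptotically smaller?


constant grows slower than sublinear
O(1) is asymptotically smaller; O(sqrt(n)) grows faster


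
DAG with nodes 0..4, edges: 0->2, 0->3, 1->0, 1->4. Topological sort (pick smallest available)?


Kahn's algorithm, process smallest node first
Order: [1, 0, 2, 3, 4]


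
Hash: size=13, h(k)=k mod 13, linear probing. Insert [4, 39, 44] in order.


Insertions: 4->slot 4; 39->slot 0; 44->slot 5
Table: [39, None, None, None, 4, 44, None, None, None, None, None, None, None]


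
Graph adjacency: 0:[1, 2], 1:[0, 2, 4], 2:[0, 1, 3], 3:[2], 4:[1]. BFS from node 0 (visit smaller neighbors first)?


BFS queue: start with [0]
Visit order: [0, 1, 2, 4, 3]


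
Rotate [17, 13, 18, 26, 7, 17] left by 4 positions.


Left rotate by 4: [7, 17, 17, 13, 18, 26]


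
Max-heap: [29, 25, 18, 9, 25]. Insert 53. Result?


Append 53: [29, 25, 18, 9, 25, 53]
Bubble up: swap idx 5(53) with idx 2(18); swap idx 2(53) with idx 0(29)
Result: [53, 25, 29, 9, 25, 18]


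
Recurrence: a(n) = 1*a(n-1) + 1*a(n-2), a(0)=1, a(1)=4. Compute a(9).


Build bottom-up:
...a(7)=60, a(8)=97, a(9)=1*97+1*60=157


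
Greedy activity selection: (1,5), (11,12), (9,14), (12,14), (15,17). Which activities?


Greedy: pick earliest-ending, then skip overlaps.
Selected (4 activities): [(1, 5), (11, 12), (12, 14), (15, 17)]


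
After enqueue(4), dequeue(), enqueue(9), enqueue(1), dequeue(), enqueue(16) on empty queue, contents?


enqueue(4) -> [4]
dequeue() returns 4 -> []
enqueue(9) -> [9]
enqueue(1) -> [9, 1]
dequeue() returns 9 -> [1]
enqueue(16) -> [1, 16]
Final queue (front to back): [1, 16]


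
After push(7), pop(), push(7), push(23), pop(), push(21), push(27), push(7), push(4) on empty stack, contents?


push(7) -> [7]
pop() returns 7 -> []
push(7) -> [7]
push(23) -> [7, 23]
pop() returns 23 -> [7]
push(21) -> [7, 21]
push(27) -> [7, 21, 27]
push(7) -> [7, 21, 27, 7]
push(4) -> [7, 21, 27, 7, 4]
Final stack (bottom to top): [7, 21, 27, 7, 4]


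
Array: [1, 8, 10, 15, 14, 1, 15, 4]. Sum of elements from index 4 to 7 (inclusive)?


Prefix sums: [0, 1, 9, 19, 34, 48, 49, 64, 68]
Sum[4..7] = prefix[8] - prefix[4] = 68 - 34 = 34


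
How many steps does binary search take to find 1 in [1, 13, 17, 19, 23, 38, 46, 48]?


Search for 1:
[0,7] mid=3 arr[3]=19
[0,2] mid=1 arr[1]=13
[0,0] mid=0 arr[0]=1
Total: 3 comparisons


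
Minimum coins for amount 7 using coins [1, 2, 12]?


dp[0]=0; dp[i]=1+min(dp[i-c] for c in coins)
...dp[2]=1, dp[3]=2, dp[4]=2, dp[5]=3, dp[6]=3, dp[7]=4
Minimum coins for 7 = 4


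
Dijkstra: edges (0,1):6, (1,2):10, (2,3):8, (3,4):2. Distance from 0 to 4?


Dijkstra from 0:
Distances: {0: 0, 1: 6, 2: 16, 3: 24, 4: 26}
Shortest distance to 4 = 26, path = [0, 1, 2, 3, 4]


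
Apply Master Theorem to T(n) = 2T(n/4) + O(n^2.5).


a=2, b=4, c=2.5. log_4(2)=0.5 < c=2.5. Case 3: O(n^c) = O(n^2.500)
Complexity: O(n^2.500)


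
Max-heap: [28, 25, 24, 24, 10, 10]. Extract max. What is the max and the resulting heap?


Max = 28
Replace root with last, heapify down
Resulting heap: [25, 24, 24, 10, 10]


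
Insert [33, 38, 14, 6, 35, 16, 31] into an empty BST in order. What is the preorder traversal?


Root = 33; build tree by BST insertion.
Preorder traversal: [33, 14, 6, 16, 31, 38, 35]


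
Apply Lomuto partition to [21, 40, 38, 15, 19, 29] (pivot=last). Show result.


Elements <= 29 go left of pivot.
Result: [21, 15, 19, 29, 38, 40], pivot at index 3


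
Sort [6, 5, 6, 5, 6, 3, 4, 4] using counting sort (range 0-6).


Count array: [0, 0, 0, 1, 2, 2, 3]
Reconstruct: [3, 4, 4, 5, 5, 6, 6, 6]


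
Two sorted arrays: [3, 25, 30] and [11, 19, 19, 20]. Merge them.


Compare heads, take smaller each step.
Merged: [3, 11, 19, 19, 20, 25, 30]


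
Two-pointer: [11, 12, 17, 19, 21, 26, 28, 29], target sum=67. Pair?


Two pointers: lo=0, hi=7
No pair sums to 67


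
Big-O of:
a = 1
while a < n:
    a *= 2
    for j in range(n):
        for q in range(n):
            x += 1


Per nesting level: O(log n) * O(n) * O(n) = O(n^2 log n)
Complexity: O(n^2 log n)


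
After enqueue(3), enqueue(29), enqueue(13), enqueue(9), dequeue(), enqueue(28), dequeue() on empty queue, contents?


enqueue(3) -> [3]
enqueue(29) -> [3, 29]
enqueue(13) -> [3, 29, 13]
enqueue(9) -> [3, 29, 13, 9]
dequeue() returns 3 -> [29, 13, 9]
enqueue(28) -> [29, 13, 9, 28]
dequeue() returns 29 -> [13, 9, 28]
Final queue (front to back): [13, 9, 28]


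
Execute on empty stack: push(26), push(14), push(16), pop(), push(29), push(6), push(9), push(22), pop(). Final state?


push(26) -> [26]
push(14) -> [26, 14]
push(16) -> [26, 14, 16]
pop() returns 16 -> [26, 14]
push(29) -> [26, 14, 29]
push(6) -> [26, 14, 29, 6]
push(9) -> [26, 14, 29, 6, 9]
push(22) -> [26, 14, 29, 6, 9, 22]
pop() returns 22 -> [26, 14, 29, 6, 9]
Final stack (bottom to top): [26, 14, 29, 6, 9]


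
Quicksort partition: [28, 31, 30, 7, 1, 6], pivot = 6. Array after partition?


Elements <= 6 go left of pivot.
Result: [1, 6, 30, 7, 28, 31], pivot at index 1


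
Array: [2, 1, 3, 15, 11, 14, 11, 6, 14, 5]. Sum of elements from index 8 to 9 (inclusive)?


Prefix sums: [0, 2, 3, 6, 21, 32, 46, 57, 63, 77, 82]
Sum[8..9] = prefix[10] - prefix[8] = 82 - 63 = 19


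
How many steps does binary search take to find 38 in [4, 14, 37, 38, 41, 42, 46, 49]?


Search for 38:
[0,7] mid=3 arr[3]=38
Total: 1 comparisons


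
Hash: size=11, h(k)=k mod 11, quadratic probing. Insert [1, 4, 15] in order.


Insertions: 1->slot 1; 4->slot 4; 15->slot 5
Table: [None, 1, None, None, 4, 15, None, None, None, None, None]


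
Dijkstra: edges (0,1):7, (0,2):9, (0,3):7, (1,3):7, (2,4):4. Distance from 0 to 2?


Dijkstra from 0:
Distances: {0: 0, 1: 7, 2: 9, 3: 7, 4: 13}
Shortest distance to 2 = 9, path = [0, 2]


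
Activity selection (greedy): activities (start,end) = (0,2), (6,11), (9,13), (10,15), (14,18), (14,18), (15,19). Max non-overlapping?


Greedy: pick earliest-ending, then skip overlaps.
Selected (3 activities): [(0, 2), (6, 11), (14, 18)]


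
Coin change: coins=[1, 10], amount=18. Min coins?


dp[0]=0; dp[i]=1+min(dp[i-c] for c in coins)
...dp[13]=4, dp[14]=5, dp[15]=6, dp[16]=7, dp[17]=8, dp[18]=9
Minimum coins for 18 = 9


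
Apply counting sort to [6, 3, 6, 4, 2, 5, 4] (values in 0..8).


Count array: [0, 0, 1, 1, 2, 1, 2, 0, 0]
Reconstruct: [2, 3, 4, 4, 5, 6, 6]


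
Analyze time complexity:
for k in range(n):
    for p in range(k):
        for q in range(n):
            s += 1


Per nesting level: O(n) * O(n) [triangular over k] * O(n) = O(n^3)
Complexity: O(n^3)


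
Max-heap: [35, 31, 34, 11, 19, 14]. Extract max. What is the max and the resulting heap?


Max = 35
Replace root with last, heapify down
Resulting heap: [34, 31, 14, 11, 19]


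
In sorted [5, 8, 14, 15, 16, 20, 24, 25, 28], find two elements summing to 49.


Two pointers: lo=0, hi=8
Found pair: (24, 25) summing to 49


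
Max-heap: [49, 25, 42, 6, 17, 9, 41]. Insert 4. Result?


Append 4: [49, 25, 42, 6, 17, 9, 41, 4]
Bubble up: no swaps needed
Result: [49, 25, 42, 6, 17, 9, 41, 4]


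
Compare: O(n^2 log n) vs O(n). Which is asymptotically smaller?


linear grows slower than n^2 log n
O(n) is asymptotically smaller; O(n^2 log n) grows faster


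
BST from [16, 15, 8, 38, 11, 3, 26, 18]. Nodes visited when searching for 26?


BST root = 16
Search for 26: compare at each node
Path: [16, 38, 26]


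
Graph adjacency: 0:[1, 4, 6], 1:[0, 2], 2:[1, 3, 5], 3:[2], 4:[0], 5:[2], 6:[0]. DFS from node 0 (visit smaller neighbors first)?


DFS stack-based: start with [0]
Visit order: [0, 1, 2, 3, 5, 4, 6]


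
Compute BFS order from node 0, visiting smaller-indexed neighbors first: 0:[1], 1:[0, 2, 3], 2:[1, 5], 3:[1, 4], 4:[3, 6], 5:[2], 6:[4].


BFS queue: start with [0]
Visit order: [0, 1, 2, 3, 5, 4, 6]


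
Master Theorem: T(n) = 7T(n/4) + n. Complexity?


a=7, b=4, c=1. log_4(7)=1.404 > c=1. Case 1: O(n^log_b(a)) = O(n^1.404)
Complexity: O(n^1.404)


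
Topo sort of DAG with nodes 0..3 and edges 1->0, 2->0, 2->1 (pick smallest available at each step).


Kahn's algorithm, process smallest node first
Order: [2, 1, 0, 3]


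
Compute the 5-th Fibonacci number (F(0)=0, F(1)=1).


F(n)=F(n-1)+F(n-2)
...F(3)=2, F(4)=3, F(5)=5


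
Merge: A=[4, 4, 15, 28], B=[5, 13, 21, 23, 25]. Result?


Compare heads, take smaller each step.
Merged: [4, 4, 5, 13, 15, 21, 23, 25, 28]


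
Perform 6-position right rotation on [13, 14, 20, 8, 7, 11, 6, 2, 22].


Right rotate by 6: [8, 7, 11, 6, 2, 22, 13, 14, 20]


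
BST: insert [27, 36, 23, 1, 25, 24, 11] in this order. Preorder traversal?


Root = 27; build tree by BST insertion.
Preorder traversal: [27, 23, 1, 11, 25, 24, 36]


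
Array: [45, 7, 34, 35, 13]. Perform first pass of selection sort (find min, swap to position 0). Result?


After one pass: [7, 45, 34, 35, 13]


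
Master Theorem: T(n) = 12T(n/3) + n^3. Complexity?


a=12, b=3, c=3. log_3(12)=2.262 < c=3. Case 3: O(n^c) = O(n^3)
Complexity: O(n^3)


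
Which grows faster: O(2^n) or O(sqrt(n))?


sublinear grows slower than exponential
O(sqrt(n)) is asymptotically smaller; O(2^n) grows faster


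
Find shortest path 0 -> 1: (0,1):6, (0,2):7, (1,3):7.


Dijkstra from 0:
Distances: {0: 0, 1: 6, 2: 7, 3: 13}
Shortest distance to 1 = 6, path = [0, 1]


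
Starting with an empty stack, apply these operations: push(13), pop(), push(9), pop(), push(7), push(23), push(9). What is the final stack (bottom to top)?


push(13) -> [13]
pop() returns 13 -> []
push(9) -> [9]
pop() returns 9 -> []
push(7) -> [7]
push(23) -> [7, 23]
push(9) -> [7, 23, 9]
Final stack (bottom to top): [7, 23, 9]


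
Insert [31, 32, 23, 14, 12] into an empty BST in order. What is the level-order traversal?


Root = 31; build tree by BST insertion.
Level-Order traversal: [31, 23, 32, 14, 12]


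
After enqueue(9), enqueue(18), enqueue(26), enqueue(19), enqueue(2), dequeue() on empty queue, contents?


enqueue(9) -> [9]
enqueue(18) -> [9, 18]
enqueue(26) -> [9, 18, 26]
enqueue(19) -> [9, 18, 26, 19]
enqueue(2) -> [9, 18, 26, 19, 2]
dequeue() returns 9 -> [18, 26, 19, 2]
Final queue (front to back): [18, 26, 19, 2]


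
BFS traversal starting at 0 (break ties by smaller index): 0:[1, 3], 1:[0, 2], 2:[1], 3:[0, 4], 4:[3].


BFS queue: start with [0]
Visit order: [0, 1, 3, 2, 4]


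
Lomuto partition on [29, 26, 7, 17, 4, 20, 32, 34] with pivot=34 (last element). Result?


Elements <= 34 go left of pivot.
Result: [29, 26, 7, 17, 4, 20, 32, 34], pivot at index 7


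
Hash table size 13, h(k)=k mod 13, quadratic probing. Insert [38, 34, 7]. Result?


Insertions: 38->slot 12; 34->slot 8; 7->slot 7
Table: [None, None, None, None, None, None, None, 7, 34, None, None, None, 38]


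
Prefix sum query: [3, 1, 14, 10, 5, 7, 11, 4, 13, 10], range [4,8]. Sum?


Prefix sums: [0, 3, 4, 18, 28, 33, 40, 51, 55, 68, 78]
Sum[4..8] = prefix[9] - prefix[4] = 68 - 28 = 40


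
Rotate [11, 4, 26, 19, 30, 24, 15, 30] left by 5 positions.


Left rotate by 5: [24, 15, 30, 11, 4, 26, 19, 30]


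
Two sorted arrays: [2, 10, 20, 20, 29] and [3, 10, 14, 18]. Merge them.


Compare heads, take smaller each step.
Merged: [2, 3, 10, 10, 14, 18, 20, 20, 29]


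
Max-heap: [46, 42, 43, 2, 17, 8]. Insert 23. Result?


Append 23: [46, 42, 43, 2, 17, 8, 23]
Bubble up: no swaps needed
Result: [46, 42, 43, 2, 17, 8, 23]


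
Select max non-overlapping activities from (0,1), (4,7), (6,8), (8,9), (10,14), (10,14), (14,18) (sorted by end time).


Greedy: pick earliest-ending, then skip overlaps.
Selected (5 activities): [(0, 1), (4, 7), (8, 9), (10, 14), (14, 18)]


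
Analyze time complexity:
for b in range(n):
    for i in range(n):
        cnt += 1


Per nesting level: O(n) * O(n) = O(n^2)
Complexity: O(n^2)


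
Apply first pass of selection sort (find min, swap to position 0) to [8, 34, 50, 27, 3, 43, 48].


After one pass: [3, 34, 50, 27, 8, 43, 48]


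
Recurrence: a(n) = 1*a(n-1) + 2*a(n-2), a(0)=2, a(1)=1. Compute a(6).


Build bottom-up:
...a(4)=17, a(5)=31, a(6)=1*31+2*17=65


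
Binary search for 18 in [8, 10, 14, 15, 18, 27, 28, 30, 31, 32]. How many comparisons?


Search for 18:
[0,9] mid=4 arr[4]=18
Total: 1 comparisons


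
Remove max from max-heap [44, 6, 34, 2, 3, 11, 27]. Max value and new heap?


Max = 44
Replace root with last, heapify down
Resulting heap: [34, 6, 27, 2, 3, 11]


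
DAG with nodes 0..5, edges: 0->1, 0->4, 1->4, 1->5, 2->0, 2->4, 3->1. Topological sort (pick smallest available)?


Kahn's algorithm, process smallest node first
Order: [2, 0, 3, 1, 4, 5]


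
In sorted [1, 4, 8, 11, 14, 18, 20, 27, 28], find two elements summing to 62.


Two pointers: lo=0, hi=8
No pair sums to 62


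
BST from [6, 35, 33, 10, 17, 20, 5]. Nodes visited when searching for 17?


BST root = 6
Search for 17: compare at each node
Path: [6, 35, 33, 10, 17]


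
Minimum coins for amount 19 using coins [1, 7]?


dp[0]=0; dp[i]=1+min(dp[i-c] for c in coins)
...dp[14]=2, dp[15]=3, dp[16]=4, dp[17]=5, dp[18]=6, dp[19]=7
Minimum coins for 19 = 7


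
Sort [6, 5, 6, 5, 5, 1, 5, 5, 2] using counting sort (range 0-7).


Count array: [0, 1, 1, 0, 0, 5, 2, 0]
Reconstruct: [1, 2, 5, 5, 5, 5, 5, 6, 6]


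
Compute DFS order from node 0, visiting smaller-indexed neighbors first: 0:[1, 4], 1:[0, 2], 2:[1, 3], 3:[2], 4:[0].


DFS stack-based: start with [0]
Visit order: [0, 1, 2, 3, 4]


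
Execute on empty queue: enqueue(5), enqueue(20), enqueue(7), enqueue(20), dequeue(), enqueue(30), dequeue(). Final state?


enqueue(5) -> [5]
enqueue(20) -> [5, 20]
enqueue(7) -> [5, 20, 7]
enqueue(20) -> [5, 20, 7, 20]
dequeue() returns 5 -> [20, 7, 20]
enqueue(30) -> [20, 7, 20, 30]
dequeue() returns 20 -> [7, 20, 30]
Final queue (front to back): [7, 20, 30]


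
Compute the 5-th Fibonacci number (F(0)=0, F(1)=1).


F(n)=F(n-1)+F(n-2)
...F(3)=2, F(4)=3, F(5)=5


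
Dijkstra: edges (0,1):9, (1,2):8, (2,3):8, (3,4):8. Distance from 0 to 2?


Dijkstra from 0:
Distances: {0: 0, 1: 9, 2: 17, 3: 25, 4: 33}
Shortest distance to 2 = 17, path = [0, 1, 2]


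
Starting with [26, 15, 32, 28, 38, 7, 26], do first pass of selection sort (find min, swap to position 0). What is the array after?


After one pass: [7, 15, 32, 28, 38, 26, 26]


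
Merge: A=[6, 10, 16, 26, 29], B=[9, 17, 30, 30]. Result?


Compare heads, take smaller each step.
Merged: [6, 9, 10, 16, 17, 26, 29, 30, 30]


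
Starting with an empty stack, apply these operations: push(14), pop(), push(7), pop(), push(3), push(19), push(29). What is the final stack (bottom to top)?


push(14) -> [14]
pop() returns 14 -> []
push(7) -> [7]
pop() returns 7 -> []
push(3) -> [3]
push(19) -> [3, 19]
push(29) -> [3, 19, 29]
Final stack (bottom to top): [3, 19, 29]


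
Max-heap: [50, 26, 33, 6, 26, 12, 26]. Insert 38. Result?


Append 38: [50, 26, 33, 6, 26, 12, 26, 38]
Bubble up: swap idx 7(38) with idx 3(6); swap idx 3(38) with idx 1(26)
Result: [50, 38, 33, 26, 26, 12, 26, 6]


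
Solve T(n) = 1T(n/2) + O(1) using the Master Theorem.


a=1, b=2, c=0. log_2(1)=0 = c=0. Case 2: O(n^c log n) = O(log n)
Complexity: O(log n)


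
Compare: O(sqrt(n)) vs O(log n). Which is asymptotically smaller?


logarithmic grows slower than sublinear
O(log n) is asymptotically smaller; O(sqrt(n)) grows faster


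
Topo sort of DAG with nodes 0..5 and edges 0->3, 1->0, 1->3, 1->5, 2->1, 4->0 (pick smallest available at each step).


Kahn's algorithm, process smallest node first
Order: [2, 1, 4, 0, 3, 5]


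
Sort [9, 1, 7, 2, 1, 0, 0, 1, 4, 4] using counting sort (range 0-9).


Count array: [2, 3, 1, 0, 2, 0, 0, 1, 0, 1]
Reconstruct: [0, 0, 1, 1, 1, 2, 4, 4, 7, 9]


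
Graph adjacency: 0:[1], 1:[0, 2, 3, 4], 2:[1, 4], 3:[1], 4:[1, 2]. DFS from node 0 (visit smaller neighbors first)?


DFS stack-based: start with [0]
Visit order: [0, 1, 2, 4, 3]


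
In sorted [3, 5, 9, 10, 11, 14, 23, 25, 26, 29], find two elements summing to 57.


Two pointers: lo=0, hi=9
No pair sums to 57


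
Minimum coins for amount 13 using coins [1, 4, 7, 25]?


dp[0]=0; dp[i]=1+min(dp[i-c] for c in coins)
...dp[8]=2, dp[9]=3, dp[10]=4, dp[11]=2, dp[12]=3, dp[13]=4
Minimum coins for 13 = 4


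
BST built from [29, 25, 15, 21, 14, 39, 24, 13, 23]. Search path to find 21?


BST root = 29
Search for 21: compare at each node
Path: [29, 25, 15, 21]


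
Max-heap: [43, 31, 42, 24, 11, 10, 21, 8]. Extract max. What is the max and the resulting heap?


Max = 43
Replace root with last, heapify down
Resulting heap: [42, 31, 21, 24, 11, 10, 8]


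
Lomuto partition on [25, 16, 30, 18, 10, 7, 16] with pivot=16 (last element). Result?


Elements <= 16 go left of pivot.
Result: [16, 10, 7, 16, 25, 30, 18], pivot at index 3


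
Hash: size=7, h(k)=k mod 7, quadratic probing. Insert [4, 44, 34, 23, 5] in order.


Insertions: 4->slot 4; 44->slot 2; 34->slot 6; 23->slot 3; 5->slot 5
Table: [None, None, 44, 23, 4, 5, 34]


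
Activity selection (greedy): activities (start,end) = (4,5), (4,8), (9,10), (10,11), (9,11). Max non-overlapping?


Greedy: pick earliest-ending, then skip overlaps.
Selected (3 activities): [(4, 5), (9, 10), (10, 11)]


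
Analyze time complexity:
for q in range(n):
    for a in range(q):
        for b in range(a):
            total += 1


Per nesting level: O(n) * O(n) [triangular over q] * O(n) [triangular over a] = O(n^3)
Complexity: O(n^3)


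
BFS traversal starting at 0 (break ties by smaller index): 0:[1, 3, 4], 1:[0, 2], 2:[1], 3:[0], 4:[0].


BFS queue: start with [0]
Visit order: [0, 1, 3, 4, 2]


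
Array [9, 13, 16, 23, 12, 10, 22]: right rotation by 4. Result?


Right rotate by 4: [23, 12, 10, 22, 9, 13, 16]


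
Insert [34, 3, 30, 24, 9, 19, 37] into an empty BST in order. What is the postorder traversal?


Root = 34; build tree by BST insertion.
Postorder traversal: [19, 9, 24, 30, 3, 37, 34]


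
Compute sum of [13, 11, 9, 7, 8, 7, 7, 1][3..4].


Prefix sums: [0, 13, 24, 33, 40, 48, 55, 62, 63]
Sum[3..4] = prefix[5] - prefix[3] = 48 - 33 = 15


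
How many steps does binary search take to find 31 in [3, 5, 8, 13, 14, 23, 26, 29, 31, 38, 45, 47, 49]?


Search for 31:
[0,12] mid=6 arr[6]=26
[7,12] mid=9 arr[9]=38
[7,8] mid=7 arr[7]=29
[8,8] mid=8 arr[8]=31
Total: 4 comparisons


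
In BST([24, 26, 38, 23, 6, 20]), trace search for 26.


BST root = 24
Search for 26: compare at each node
Path: [24, 26]


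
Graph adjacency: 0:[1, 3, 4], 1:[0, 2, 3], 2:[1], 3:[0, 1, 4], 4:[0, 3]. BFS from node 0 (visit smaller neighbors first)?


BFS queue: start with [0]
Visit order: [0, 1, 3, 4, 2]


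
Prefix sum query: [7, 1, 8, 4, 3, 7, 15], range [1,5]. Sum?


Prefix sums: [0, 7, 8, 16, 20, 23, 30, 45]
Sum[1..5] = prefix[6] - prefix[1] = 30 - 7 = 23


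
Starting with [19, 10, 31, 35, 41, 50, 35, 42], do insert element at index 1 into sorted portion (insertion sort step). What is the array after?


After one pass: [10, 19, 31, 35, 41, 50, 35, 42]


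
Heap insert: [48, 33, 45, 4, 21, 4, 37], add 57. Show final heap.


Append 57: [48, 33, 45, 4, 21, 4, 37, 57]
Bubble up: swap idx 7(57) with idx 3(4); swap idx 3(57) with idx 1(33); swap idx 1(57) with idx 0(48)
Result: [57, 48, 45, 33, 21, 4, 37, 4]


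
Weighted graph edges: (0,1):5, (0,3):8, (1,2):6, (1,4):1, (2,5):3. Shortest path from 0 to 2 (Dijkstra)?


Dijkstra from 0:
Distances: {0: 0, 1: 5, 2: 11, 3: 8, 4: 6, 5: 14}
Shortest distance to 2 = 11, path = [0, 1, 2]
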